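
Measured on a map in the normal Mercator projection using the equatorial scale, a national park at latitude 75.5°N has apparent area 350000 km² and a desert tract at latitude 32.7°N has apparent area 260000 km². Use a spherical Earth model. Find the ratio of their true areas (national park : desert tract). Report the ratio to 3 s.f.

Since Mercator area scale is 1/cos²φ, the true area equals the apparent area multiplied by cos²φ.
True area of national park: 350000 × cos²(75.5°) = 350000 × 0.06269 = 21940 km².
True area of desert tract: 260000 × cos²(32.7°) = 260000 × 0.7081 = 184100 km².
Ratio = 21940 / 184100 ≈ 0.119.

0.119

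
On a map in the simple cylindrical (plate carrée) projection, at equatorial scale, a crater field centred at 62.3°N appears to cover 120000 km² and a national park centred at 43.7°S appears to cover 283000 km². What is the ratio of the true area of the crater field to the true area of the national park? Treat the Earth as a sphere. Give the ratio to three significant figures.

0.273

On the plate carrée, areal scale = h·k = 1 × sec φ, so true area = apparent × cos φ.
True area of crater field: 120000 × cos(62.3°) = 120000 × 0.4648 = 55780 km².
True area of national park: 283000 × cos(43.7°) = 283000 × 0.7230 = 204600 km².
Ratio = 55780 / 204600 ≈ 0.273.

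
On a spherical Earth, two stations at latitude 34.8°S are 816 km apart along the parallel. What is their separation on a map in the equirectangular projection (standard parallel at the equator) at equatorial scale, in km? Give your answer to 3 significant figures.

994 km

In the plate carrée (x = Rλ, y = Rφ), meridians are true-scale (h = 1) and parallels are stretched by k = sec φ.
Along the parallel, k = sec 34.8° = 1/0.8211 = 1.218.
Map distance = 816 × 1.218 ≈ 994 km.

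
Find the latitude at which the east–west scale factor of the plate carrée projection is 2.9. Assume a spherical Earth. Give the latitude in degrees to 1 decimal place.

69.8°

Plate carrée: h = 1, k = sec φ along parallels.
sec φ = 2.9  ⇒  cos φ = 0.3448  ⇒  φ ≈ 69.8°.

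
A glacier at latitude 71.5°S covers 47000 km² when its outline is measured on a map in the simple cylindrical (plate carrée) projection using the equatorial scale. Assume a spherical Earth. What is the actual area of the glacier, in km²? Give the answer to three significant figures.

14900 km²

Plate carrée maps x = Rλ, y = Rφ. The meridian scale is h = 1 and the parallel scale is k = 1/cos φ = sec φ.
Areal scale = h·k = 1 × sec φ; at 71.5°, h = 1.000, k = 3.152, so h·k = 3.152.
True area = apparent / (areal scale) = 47000 / 3.152 ≈ 14900 km².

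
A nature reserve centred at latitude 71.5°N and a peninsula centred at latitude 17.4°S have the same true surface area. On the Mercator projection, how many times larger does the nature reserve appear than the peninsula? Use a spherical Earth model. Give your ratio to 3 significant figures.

Mercator is conformal with k = sec φ, so areal scale = k² = sec²φ.
At 71.5°: sec²(71.5°) = 1/0.3173² = 9.932.
At 17.4°: sec²(17.4°) = 1/0.9542² = 1.098.
Ratio = 9.932/1.098 = cos²(17.4°)/cos²(71.5°) ≈ 9.04.

9.04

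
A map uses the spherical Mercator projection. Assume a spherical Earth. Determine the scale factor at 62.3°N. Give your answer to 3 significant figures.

The Mercator projection is conformal; its linear scale factor is the same in every direction and equals sec φ = 1/cos φ.
k = 1/cos 62.3° = 1/0.4648 = 2.151.

2.15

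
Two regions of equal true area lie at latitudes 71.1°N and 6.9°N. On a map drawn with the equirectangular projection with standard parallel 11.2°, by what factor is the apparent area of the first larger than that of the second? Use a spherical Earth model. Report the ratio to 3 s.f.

3.06

In the equirectangular projection with standard parallel φ₀ = 11.2° (x = Rλ cos φ₀, y = Rφ), meridians are true-scale (h = 1) and the parallel scale is k = cos φ₀ / cos φ.
Areal scale at 71.1°: h·k = 1.000 × 3.028 = 3.028.
Areal scale at 6.9°: h·k = 1.000 × 0.9881 = 0.9881.
Ratio = 3.028/0.9881 ≈ 3.06.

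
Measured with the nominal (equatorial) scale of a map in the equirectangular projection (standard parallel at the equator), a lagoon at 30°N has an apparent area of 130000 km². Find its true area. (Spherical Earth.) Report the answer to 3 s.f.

113000 km²

For the equirectangular projection with φ₀ = 0 (plate carrée), h = 1 along meridians and k = sec φ along parallels.
Areal scale = h·k = 1 × sec φ; at 30°, h = 1.000, k = 1.155, so h·k = 1.155.
True area = apparent / (areal scale) = 130000 / 1.155 ≈ 113000 km².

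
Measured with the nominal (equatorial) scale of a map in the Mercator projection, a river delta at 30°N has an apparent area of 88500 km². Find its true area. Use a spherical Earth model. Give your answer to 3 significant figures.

For Mercator, h = k = sec φ (a conformal cylindrical projection has a single point scale, 1/cos φ).
Areal scale = k² = sec²φ = 1/cos²(30°) = 1/0.8660² = 1.333.
True area = apparent / (areal scale) = 88500 / 1.333 ≈ 66400 km².

66400 km²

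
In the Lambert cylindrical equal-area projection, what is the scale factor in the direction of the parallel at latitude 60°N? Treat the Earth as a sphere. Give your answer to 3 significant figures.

2.00

The Lambert cylindrical equal-area projection is the cylindrical equal-area projection with its standard parallel at the equator (φ₀ = 0). Cylindrical equal-area (φ₀ = 0°): h = cos φ / cos 0° along meridians, k = cos 0° / cos φ along parallels; h·k = 1.
k = cos 0° / cos 60° = 1.000/0.5000 = 2.000.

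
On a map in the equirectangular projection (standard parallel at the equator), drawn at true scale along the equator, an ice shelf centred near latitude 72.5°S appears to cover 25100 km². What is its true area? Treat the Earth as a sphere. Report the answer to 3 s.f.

In the plate carrée (x = Rλ, y = Rφ), meridians are true-scale (h = 1) and parallels are stretched by k = sec φ.
Areal scale = h·k = 1 × sec φ; at 72.5°, h = 1.000, k = 3.326, so h·k = 3.326.
True area = apparent / (areal scale) = 25100 / 3.326 ≈ 7550 km².

7550 km²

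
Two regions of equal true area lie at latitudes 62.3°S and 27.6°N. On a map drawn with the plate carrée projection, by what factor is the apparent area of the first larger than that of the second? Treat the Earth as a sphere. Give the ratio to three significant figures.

1.91

For the equirectangular projection with φ₀ = 0 (plate carrée), h = 1 along meridians and k = sec φ along parallels.
Areal scale at 62.3°: h·k = 1.000 × 2.151 = 2.151.
Areal scale at 27.6°: h·k = 1.000 × 1.128 = 1.128.
Ratio = 2.151/1.128 ≈ 1.91.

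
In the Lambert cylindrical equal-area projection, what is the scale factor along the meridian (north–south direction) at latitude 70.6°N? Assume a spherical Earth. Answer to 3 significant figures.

The Lambert cylindrical equal-area projection is the cylindrical equal-area projection with its standard parallel at the equator (φ₀ = 0). A cylindrical equal-area projection with standard parallel φ₀ has meridian scale h = cos φ / cos φ₀ and parallel scale k = cos φ₀ / cos φ (so areas are preserved, h·k = 1).
h = cos 70.6° / cos 0° = 0.3322/1.000 = 0.3322.

0.332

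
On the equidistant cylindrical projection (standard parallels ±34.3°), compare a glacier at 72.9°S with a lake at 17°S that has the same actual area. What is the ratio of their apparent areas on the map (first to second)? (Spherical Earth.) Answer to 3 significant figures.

With standard parallel φ₀ = 34.3°, the equirectangular projection gives x = Rλ cos φ₀, y = Rφ, so h = 1 and k = cos 34.3° / cos φ.
Areal scale at 72.9°: h·k = 1.000 × 2.809 = 2.809.
Areal scale at 17°: h·k = 1.000 × 0.8638 = 0.8638.
Ratio = 2.809/0.8638 ≈ 3.25.

3.25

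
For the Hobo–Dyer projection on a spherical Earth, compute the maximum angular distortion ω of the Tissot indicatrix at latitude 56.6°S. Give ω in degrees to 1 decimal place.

The Hobo–Dyer projection is cylindrical equal-area with φ₀ = 37.5°. Cylindrical equal-area (φ₀ = 37.5°): h = cos φ / cos 37.5° along meridians, k = cos 37.5° / cos φ along parallels; h·k = 1.
At 56.6°: h = 0.6939, k = 1.441; principal scales a = 1.441, b = 0.6939.
sin(ω/2) = (a − b)/(a + b) = 0.7473/2.135 = 0.3500, so ω = 2 arcsin(0.3500) ≈ 41.0°.

41.0°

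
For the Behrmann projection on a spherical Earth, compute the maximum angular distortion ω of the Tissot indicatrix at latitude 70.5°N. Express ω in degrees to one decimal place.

Behrmann is a cylindrical equal-area projection with standard parallels at ±30°. For cylindrical equal-area with standard parallel φ₀, h = cos φ / cos φ₀ and k = cos φ₀ / cos φ, so h·k = 1.
At 70.5°: h = 0.3854, k = 2.594; principal scales a = 2.594, b = 0.3854.
sin(ω/2) = (a − b)/(a + b) = 2.209/2.980 = 0.7413, so ω = 2 arcsin(0.7413) ≈ 95.7°.

95.7°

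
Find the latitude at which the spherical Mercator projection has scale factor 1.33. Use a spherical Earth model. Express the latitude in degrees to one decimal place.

Mercator scale is k = sec φ = 1/cos φ.
1/cos φ = 1.33  ⇒  cos φ = 0.7519  ⇒  φ = arccos(0.7519) ≈ 41.2°.

41.2°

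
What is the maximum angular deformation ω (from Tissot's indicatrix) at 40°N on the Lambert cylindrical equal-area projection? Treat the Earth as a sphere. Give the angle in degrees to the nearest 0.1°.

The Lambert cylindrical equal-area projection is the cylindrical equal-area projection with its standard parallel at the equator (φ₀ = 0). A cylindrical equal-area projection with standard parallel φ₀ has meridian scale h = cos φ / cos φ₀ and parallel scale k = cos φ₀ / cos φ (so areas are preserved, h·k = 1).
At 40°: h = 0.7660, k = 1.305; principal scales a = 1.305, b = 0.7660.
sin(ω/2) = (a − b)/(a + b) = 0.5394/2.071 = 0.2604, so ω = 2 arcsin(0.2604) ≈ 30.2°.

30.2°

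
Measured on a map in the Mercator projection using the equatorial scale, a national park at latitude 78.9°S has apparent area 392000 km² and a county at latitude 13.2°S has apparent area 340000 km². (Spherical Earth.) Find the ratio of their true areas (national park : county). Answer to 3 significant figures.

Mercator's areal exaggeration is sec²φ; hence true area = (apparent area) · cos²φ.
True area of national park: 392000 × cos²(78.9°) = 392000 × 0.03706 = 14530 km².
True area of county: 340000 × cos²(13.2°) = 340000 × 0.9479 = 322300 km².
Ratio = 14530 / 322300 ≈ 0.0451.

0.0451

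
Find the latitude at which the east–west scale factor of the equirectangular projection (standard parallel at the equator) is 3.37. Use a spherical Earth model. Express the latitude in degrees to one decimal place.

72.7°

Plate carrée: h = 1, k = sec φ along parallels.
sec φ = 3.37  ⇒  cos φ = 0.2967  ⇒  φ ≈ 72.7°.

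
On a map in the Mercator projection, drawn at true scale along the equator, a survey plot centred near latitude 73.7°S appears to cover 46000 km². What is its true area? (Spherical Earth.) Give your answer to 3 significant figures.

For Mercator, h = k = sec φ (a conformal cylindrical projection has a single point scale, 1/cos φ).
Areal scale = k² = sec²φ = 1/cos²(73.7°) = 1/0.2807² = 12.69.
True area = apparent / (areal scale) = 46000 / 12.69 ≈ 3620 km².

3620 km²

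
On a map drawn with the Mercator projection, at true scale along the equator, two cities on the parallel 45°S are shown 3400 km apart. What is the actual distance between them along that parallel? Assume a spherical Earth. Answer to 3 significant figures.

The Mercator projection is conformal; its linear scale factor is the same in every direction and equals sec φ = 1/cos φ.
Along the parallel at 45°, map distances are exaggerated by k = sec 45° = 1.414.
True distance = 3400 / 1.414 = 3400 × cos 45° ≈ 2400 km.

2400 km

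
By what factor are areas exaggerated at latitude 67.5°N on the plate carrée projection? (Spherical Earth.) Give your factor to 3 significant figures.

2.61

Plate carrée maps x = Rλ, y = Rφ. The meridian scale is h = 1 and the parallel scale is k = 1/cos φ = sec φ.
Areal scale = h·k = 1 × sec φ; at 67.5°, h = 1.000, k = 2.613, so h·k = 2.613.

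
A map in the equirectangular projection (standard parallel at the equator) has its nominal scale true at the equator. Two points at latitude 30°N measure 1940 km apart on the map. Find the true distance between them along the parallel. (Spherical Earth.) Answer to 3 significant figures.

For the equirectangular projection with φ₀ = 0 (plate carrée), h = 1 along meridians and k = sec φ along parallels.
Along the parallel at 30°, map distances are exaggerated by k = sec 30° = 1.155.
True distance = 1940 / 1.155 = 1940 × cos 30° ≈ 1680 km.

1680 km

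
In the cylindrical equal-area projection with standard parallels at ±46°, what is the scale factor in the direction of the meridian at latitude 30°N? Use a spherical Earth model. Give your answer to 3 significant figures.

1.25

Cylindrical equal-area (φ₀ = 46°): h = cos φ / cos 46° along meridians, k = cos 46° / cos φ along parallels; h·k = 1.
h = cos 30° / cos 46° = 0.8660/0.6947 = 1.247.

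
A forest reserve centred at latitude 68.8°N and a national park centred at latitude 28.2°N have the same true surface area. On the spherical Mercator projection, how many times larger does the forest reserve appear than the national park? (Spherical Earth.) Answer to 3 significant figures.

5.94

Mercator areal scale is sec²φ.
At 68.8°: sec²(68.8°) = 1/0.3616² = 7.647.
At 28.2°: sec²(28.2°) = 1/0.8813² = 1.288.
Ratio = 7.647/1.288 = cos²(28.2°)/cos²(68.8°) ≈ 5.94.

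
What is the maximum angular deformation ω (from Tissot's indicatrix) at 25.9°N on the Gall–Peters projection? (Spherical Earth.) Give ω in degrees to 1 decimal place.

The Gall–Peters projection is cylindrical equal-area with φ₀ = 45°. Cylindrical equal-area (φ₀ = 45°): h = cos φ / cos 45° along meridians, k = cos 45° / cos φ along parallels; h·k = 1.
At 25.9°: h = 1.272, k = 0.7861; principal scales a = 1.272, b = 0.7861.
sin(ω/2) = (a − b)/(a + b) = 0.4861/2.058 = 0.2362, so ω = 2 arcsin(0.2362) ≈ 27.3°.

27.3°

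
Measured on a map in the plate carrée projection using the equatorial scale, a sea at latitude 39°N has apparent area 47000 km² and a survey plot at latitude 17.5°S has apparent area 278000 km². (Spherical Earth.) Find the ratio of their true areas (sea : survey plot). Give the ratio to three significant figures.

0.138

Plate carrée has h = 1 and k = sec φ, giving areal scale sec φ; true area = (apparent area) · cos φ.
True area of sea: 47000 × cos(39°) = 47000 × 0.7771 = 36530 km².
True area of survey plot: 278000 × cos(17.5°) = 278000 × 0.9537 = 265100 km².
Ratio = 36530 / 265100 ≈ 0.138.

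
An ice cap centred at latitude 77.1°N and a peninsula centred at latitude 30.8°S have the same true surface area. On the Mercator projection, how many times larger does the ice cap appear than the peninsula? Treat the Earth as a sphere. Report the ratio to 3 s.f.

On Mercator, area is exaggerated by sec²φ = 1/cos²φ.
At 77.1°: sec²(77.1°) = 1/0.2233² = 20.06.
At 30.8°: sec²(30.8°) = 1/0.8590² = 1.355.
Ratio = 20.06/1.355 = cos²(30.8°)/cos²(77.1°) ≈ 14.8.

14.8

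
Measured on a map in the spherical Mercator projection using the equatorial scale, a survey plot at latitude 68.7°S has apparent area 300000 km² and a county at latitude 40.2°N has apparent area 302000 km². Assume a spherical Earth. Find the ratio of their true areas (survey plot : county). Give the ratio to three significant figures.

On Mercator the areal scale is sec²φ, so true area = apparent × cos²φ.
True area of survey plot: 300000 × cos²(68.7°) = 300000 × 0.1320 = 39590 km².
True area of county: 302000 × cos²(40.2°) = 302000 × 0.5834 = 176200 km².
Ratio = 39590 / 176200 ≈ 0.225.

0.225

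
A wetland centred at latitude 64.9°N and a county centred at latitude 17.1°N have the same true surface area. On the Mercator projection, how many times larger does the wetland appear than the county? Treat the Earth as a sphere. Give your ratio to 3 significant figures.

5.08

Mercator is conformal with k = sec φ, so areal scale = k² = sec²φ.
At 64.9°: sec²(64.9°) = 1/0.4242² = 5.557.
At 17.1°: sec²(17.1°) = 1/0.9558² = 1.095.
Ratio = 5.557/1.095 = cos²(17.1°)/cos²(64.9°) ≈ 5.08.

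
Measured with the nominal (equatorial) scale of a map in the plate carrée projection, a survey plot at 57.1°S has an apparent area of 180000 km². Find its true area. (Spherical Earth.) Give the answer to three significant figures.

97800 km²

In the plate carrée (x = Rλ, y = Rφ), meridians are true-scale (h = 1) and parallels are stretched by k = sec φ.
Areal scale = h·k = 1 × sec φ; at 57.1°, h = 1.000, k = 1.841, so h·k = 1.841.
True area = apparent / (areal scale) = 180000 / 1.841 ≈ 97800 km².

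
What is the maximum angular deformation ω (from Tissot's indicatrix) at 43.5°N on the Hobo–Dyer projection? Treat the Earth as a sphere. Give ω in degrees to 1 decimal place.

10.3°

Hobo–Dyer is a cylindrical equal-area projection with standard parallels at ±37.5°. Cylindrical equal-area (φ₀ = 37.5°): h = cos φ / cos 37.5° along meridians, k = cos 37.5° / cos φ along parallels; h·k = 1.
At 43.5°: h = 0.9143, k = 1.094; principal scales a = 1.094, b = 0.9143.
sin(ω/2) = (a − b)/(a + b) = 0.1794/2.008 = 0.08934, so ω = 2 arcsin(0.08934) ≈ 10.3°.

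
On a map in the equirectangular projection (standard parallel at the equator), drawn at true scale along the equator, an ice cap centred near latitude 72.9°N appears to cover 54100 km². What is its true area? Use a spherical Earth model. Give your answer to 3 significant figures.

For the equirectangular projection with φ₀ = 0 (plate carrée), h = 1 along meridians and k = sec φ along parallels.
Areal scale = h·k = 1 × sec φ; at 72.9°, h = 1.000, k = 3.401, so h·k = 3.401.
True area = apparent / (areal scale) = 54100 / 3.401 ≈ 15900 km².

15900 km²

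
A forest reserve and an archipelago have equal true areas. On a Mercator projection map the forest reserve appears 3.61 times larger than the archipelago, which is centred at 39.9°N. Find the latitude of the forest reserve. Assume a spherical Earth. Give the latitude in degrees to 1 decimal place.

On Mercator, (apparent₁)/(apparent₂) = sec²φ₁ / sec²φ₂ when true areas are equal.
cos²φ₂ / cos²φ₁ = 3.61  ⇒  cos φ₁ = cos 39.9° / √3.61 = 0.7672/1.900 = 0.4038.
φ₁ = arccos(0.4038) ≈ 66.2°.

66.2°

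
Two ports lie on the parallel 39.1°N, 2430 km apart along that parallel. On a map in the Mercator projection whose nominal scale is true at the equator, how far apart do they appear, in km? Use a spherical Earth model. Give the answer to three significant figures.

3130 km

For Mercator, h = k = sec φ (a conformal cylindrical projection has a single point scale, 1/cos φ).
Along the parallel, k = sec 39.1° = 1/0.7760 = 1.289.
Map distance = 2430 × 1.289 ≈ 3130 km.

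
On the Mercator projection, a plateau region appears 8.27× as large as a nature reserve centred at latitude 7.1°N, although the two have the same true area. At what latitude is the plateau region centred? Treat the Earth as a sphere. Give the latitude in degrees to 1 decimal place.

69.8°

For equal true areas on Mercator, apparent areas scale as sec²φ, so the ratio is cos²φ₂ / cos²φ₁.
cos²φ₂ / cos²φ₁ = 8.27  ⇒  cos φ₁ = cos 7.1° / √8.27 = 0.9923/2.876 = 0.3451.
φ₁ = arccos(0.3451) ≈ 69.8°.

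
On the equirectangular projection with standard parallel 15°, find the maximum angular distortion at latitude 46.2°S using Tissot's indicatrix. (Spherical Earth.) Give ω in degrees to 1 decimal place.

The equidistant cylindrical projection with φ₀ = 15° has h = 1 (meridians true) and k = cos φ₀ / cos φ along parallels.
At 46.2°: h = 1.000, k = 1.396; principal scales a = 1.396, b = 1.000.
sin(ω/2) = (a − b)/(a + b) = 0.3956/2.396 = 0.1651, so ω = 2 arcsin(0.1651) ≈ 19.0°.

19.0°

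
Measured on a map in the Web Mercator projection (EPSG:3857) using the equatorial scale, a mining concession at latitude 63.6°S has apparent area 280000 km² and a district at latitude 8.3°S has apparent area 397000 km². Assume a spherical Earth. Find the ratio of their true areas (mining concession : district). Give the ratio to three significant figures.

On Mercator the areal scale is sec²φ, so true area = apparent × cos²φ.
True area of mining concession: 280000 × cos²(63.6°) = 280000 × 0.1977 = 55360 km².
True area of district: 397000 × cos²(8.3°) = 397000 × 0.9792 = 388700 km².
Ratio = 55360 / 388700 ≈ 0.142.

0.142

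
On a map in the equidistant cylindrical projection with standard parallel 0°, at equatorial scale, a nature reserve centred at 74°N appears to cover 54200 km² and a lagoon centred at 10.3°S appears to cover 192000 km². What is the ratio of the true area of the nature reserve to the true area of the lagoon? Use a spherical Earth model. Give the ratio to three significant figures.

On the plate carrée, areal scale = h·k = 1 × sec φ, so true area = apparent × cos φ.
True area of nature reserve: 54200 × cos(74°) = 54200 × 0.2756 = 14940 km².
True area of lagoon: 192000 × cos(10.3°) = 192000 × 0.9839 = 188900 km².
Ratio = 14940 / 188900 ≈ 0.0791.

0.0791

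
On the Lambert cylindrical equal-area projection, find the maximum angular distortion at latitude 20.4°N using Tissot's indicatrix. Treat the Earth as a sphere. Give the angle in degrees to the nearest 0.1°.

The Lambert cylindrical equal-area projection is the cylindrical equal-area projection with its standard parallel at the equator (φ₀ = 0). A cylindrical equal-area projection with standard parallel φ₀ has meridian scale h = cos φ / cos φ₀ and parallel scale k = cos φ₀ / cos φ (so areas are preserved, h·k = 1).
At 20.4°: h = 0.9373, k = 1.067; principal scales a = 1.067, b = 0.9373.
sin(ω/2) = (a − b)/(a + b) = 0.1296/2.004 = 0.06468, so ω = 2 arcsin(0.06468) ≈ 7.4°.

7.4°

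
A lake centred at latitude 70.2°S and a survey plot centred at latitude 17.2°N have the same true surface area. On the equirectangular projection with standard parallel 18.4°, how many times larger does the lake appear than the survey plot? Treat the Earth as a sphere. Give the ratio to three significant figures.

With standard parallel φ₀ = 18.4°, the equirectangular projection gives x = Rλ cos φ₀, y = Rφ, so h = 1 and k = cos 18.4° / cos φ.
Areal scale at 70.2°: h·k = 1.000 × 2.801 = 2.801.
Areal scale at 17.2°: h·k = 1.000 × 0.9933 = 0.9933.
Ratio = 2.801/0.9933 ≈ 2.82.

2.82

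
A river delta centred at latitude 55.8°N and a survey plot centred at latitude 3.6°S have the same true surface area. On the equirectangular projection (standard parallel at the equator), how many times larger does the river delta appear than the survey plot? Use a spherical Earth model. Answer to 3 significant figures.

1.78

Plate carrée maps x = Rλ, y = Rφ. The meridian scale is h = 1 and the parallel scale is k = 1/cos φ = sec φ.
Areal scale at 55.8°: h·k = 1.000 × 1.779 = 1.779.
Areal scale at 3.6°: h·k = 1.000 × 1.002 = 1.002.
Ratio = 1.779/1.002 ≈ 1.78.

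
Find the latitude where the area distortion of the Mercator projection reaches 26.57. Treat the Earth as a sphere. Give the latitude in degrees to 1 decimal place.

78.8°

Mercator areal scale is sec²φ.
sec²φ = 26.57  ⇒  cos²φ = 0.03764  ⇒  cos φ = 0.1940.
φ = arccos(0.1940) ≈ 78.8°.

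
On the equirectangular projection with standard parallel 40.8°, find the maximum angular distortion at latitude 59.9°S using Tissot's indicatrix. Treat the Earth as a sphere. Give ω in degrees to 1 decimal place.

23.4°

With standard parallel φ₀ = 40.8°, the equirectangular projection gives x = Rλ cos φ₀, y = Rφ, so h = 1 and k = cos 40.8° / cos φ.
At 59.9°: h = 1.000, k = 1.509; principal scales a = 1.509, b = 1.000.
sin(ω/2) = (a − b)/(a + b) = 0.5094/2.509 = 0.2030, so ω = 2 arcsin(0.2030) ≈ 23.4°.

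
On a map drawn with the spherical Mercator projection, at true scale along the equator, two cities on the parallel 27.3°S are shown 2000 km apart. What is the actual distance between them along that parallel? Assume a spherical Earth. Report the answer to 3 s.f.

1780 km

For Mercator, h = k = sec φ (a conformal cylindrical projection has a single point scale, 1/cos φ).
Along the parallel at 27.3°, map distances are exaggerated by k = sec 27.3° = 1.125.
True distance = 2000 / 1.125 = 2000 × cos 27.3° ≈ 1780 km.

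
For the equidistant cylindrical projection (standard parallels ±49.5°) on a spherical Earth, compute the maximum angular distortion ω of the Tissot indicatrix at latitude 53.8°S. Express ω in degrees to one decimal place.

5.4°

In the equirectangular projection with standard parallel φ₀ = 49.5° (x = Rλ cos φ₀, y = Rφ), meridians are true-scale (h = 1) and the parallel scale is k = cos φ₀ / cos φ.
At 53.8°: h = 1.000, k = 1.100; principal scales a = 1.100, b = 1.000.
sin(ω/2) = (a − b)/(a + b) = 0.09963/2.100 = 0.04745, so ω = 2 arcsin(0.04745) ≈ 5.4°.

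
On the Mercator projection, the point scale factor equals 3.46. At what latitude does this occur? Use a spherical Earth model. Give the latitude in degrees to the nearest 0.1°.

73.2°

Mercator scale is k = sec φ = 1/cos φ.
1/cos φ = 3.46  ⇒  cos φ = 0.2890  ⇒  φ = arccos(0.2890) ≈ 73.2°.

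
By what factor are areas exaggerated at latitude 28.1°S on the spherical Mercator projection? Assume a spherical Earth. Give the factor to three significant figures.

1.29

The Mercator projection is conformal; its linear scale factor is the same in every direction and equals sec φ = 1/cos φ.
Areal scale = k² = sec²φ = 1/cos²(28.1°) = 1/0.8821² = 1.285.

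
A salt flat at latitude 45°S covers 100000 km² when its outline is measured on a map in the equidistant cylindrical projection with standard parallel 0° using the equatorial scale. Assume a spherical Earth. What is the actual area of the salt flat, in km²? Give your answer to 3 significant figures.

For the equirectangular projection with φ₀ = 0 (plate carrée), h = 1 along meridians and k = sec φ along parallels.
Areal scale = h·k = 1 × sec φ; at 45°, h = 1.000, k = 1.414, so h·k = 1.414.
True area = apparent / (areal scale) = 100000 / 1.414 ≈ 70700 km².

70700 km²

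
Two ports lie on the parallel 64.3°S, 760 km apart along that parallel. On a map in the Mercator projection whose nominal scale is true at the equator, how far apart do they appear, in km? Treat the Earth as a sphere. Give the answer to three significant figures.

1750 km

The Mercator projection is conformal; its linear scale factor is the same in every direction and equals sec φ = 1/cos φ.
Along the parallel, k = sec 64.3° = 1/0.4337 = 2.306.
Map distance = 760 × 2.306 ≈ 1750 km.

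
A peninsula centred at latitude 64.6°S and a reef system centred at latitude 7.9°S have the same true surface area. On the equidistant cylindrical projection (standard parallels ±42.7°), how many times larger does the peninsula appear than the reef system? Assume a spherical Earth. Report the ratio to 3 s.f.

With standard parallel φ₀ = 42.7°, the equirectangular projection gives x = Rλ cos φ₀, y = Rφ, so h = 1 and k = cos 42.7° / cos φ.
Areal scale at 64.6°: h·k = 1.000 × 1.713 = 1.713.
Areal scale at 7.9°: h·k = 1.000 × 0.7420 = 0.7420.
Ratio = 1.713/0.7420 ≈ 2.31.

2.31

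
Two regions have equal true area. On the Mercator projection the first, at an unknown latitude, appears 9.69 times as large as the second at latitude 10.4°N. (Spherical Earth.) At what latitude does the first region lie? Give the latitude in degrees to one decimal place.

On Mercator, (apparent₁)/(apparent₂) = sec²φ₁ / sec²φ₂ when true areas are equal.
cos²φ₂ / cos²φ₁ = 9.69  ⇒  cos φ₁ = cos 10.4° / √9.69 = 0.9836/3.113 = 0.3160.
φ₁ = arccos(0.3160) ≈ 71.6°.

71.6°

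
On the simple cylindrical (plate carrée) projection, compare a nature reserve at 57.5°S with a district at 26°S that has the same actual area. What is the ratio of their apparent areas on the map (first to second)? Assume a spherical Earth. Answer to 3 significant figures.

1.67

For the equirectangular projection with φ₀ = 0 (plate carrée), h = 1 along meridians and k = sec φ along parallels.
Areal scale at 57.5°: h·k = 1.000 × 1.861 = 1.861.
Areal scale at 26°: h·k = 1.000 × 1.113 = 1.113.
Ratio = 1.861/1.113 ≈ 1.67.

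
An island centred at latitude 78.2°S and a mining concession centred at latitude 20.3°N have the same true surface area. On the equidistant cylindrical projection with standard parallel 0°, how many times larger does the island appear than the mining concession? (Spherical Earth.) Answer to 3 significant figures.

4.59

Plate carrée maps x = Rλ, y = Rφ. The meridian scale is h = 1 and the parallel scale is k = 1/cos φ = sec φ.
Areal scale at 78.2°: h·k = 1.000 × 4.890 = 4.890.
Areal scale at 20.3°: h·k = 1.000 × 1.066 = 1.066.
Ratio = 4.890/1.066 ≈ 4.59.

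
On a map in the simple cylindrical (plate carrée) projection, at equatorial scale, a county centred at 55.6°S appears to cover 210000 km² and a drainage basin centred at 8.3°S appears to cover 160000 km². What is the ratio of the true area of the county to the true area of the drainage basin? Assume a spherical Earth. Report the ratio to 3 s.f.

Plate carrée has h = 1 and k = sec φ, giving areal scale sec φ; true area = (apparent area) · cos φ.
True area of county: 210000 × cos(55.6°) = 210000 × 0.5650 = 118600 km².
True area of drainage basin: 160000 × cos(8.3°) = 160000 × 0.9895 = 158300 km².
Ratio = 118600 / 158300 ≈ 0.749.

0.749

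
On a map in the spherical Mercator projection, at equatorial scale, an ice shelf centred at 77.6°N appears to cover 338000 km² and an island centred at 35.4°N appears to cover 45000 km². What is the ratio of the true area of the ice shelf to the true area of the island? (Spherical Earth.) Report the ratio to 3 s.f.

Mercator's areal exaggeration is sec²φ; hence true area = (apparent area) · cos²φ.
True area of ice shelf: 338000 × cos²(77.6°) = 338000 × 0.04611 = 15590 km².
True area of island: 45000 × cos²(35.4°) = 45000 × 0.6644 = 29900 km².
Ratio = 15590 / 29900 ≈ 0.521.

0.521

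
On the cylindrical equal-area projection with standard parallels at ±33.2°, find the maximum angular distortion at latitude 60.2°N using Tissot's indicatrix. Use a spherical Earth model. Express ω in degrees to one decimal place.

57.2°

A cylindrical equal-area projection with standard parallel φ₀ has meridian scale h = cos φ / cos φ₀ and parallel scale k = cos φ₀ / cos φ (so areas are preserved, h·k = 1).
At 60.2°: h = 0.5939, k = 1.684; principal scales a = 1.684, b = 0.5939.
sin(ω/2) = (a − b)/(a + b) = 1.090/2.278 = 0.4785, so ω = 2 arcsin(0.4785) ≈ 57.2°.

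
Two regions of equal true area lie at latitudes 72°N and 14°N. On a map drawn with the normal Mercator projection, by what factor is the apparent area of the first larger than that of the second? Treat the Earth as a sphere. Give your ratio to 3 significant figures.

9.86

Mercator areal scale is sec²φ.
At 72°: sec²(72°) = 1/0.3090² = 10.47.
At 14°: sec²(14°) = 1/0.9703² = 1.062.
Ratio = 10.47/1.062 = cos²(14°)/cos²(72°) ≈ 9.86.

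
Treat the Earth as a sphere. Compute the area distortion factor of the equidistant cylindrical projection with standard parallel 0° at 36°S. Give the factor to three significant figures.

1.24

For the equirectangular projection with φ₀ = 0 (plate carrée), h = 1 along meridians and k = sec φ along parallels.
Areal scale = h·k = 1 × sec φ; at 36°, h = 1.000, k = 1.236, so h·k = 1.236.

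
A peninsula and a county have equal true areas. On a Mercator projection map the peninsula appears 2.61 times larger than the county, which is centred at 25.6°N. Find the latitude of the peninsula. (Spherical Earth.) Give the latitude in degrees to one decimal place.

56.1°

On Mercator, (apparent₁)/(apparent₂) = sec²φ₁ / sec²φ₂ when true areas are equal.
cos²φ₂ / cos²φ₁ = 2.61  ⇒  cos φ₁ = cos 25.6° / √2.61 = 0.9018/1.616 = 0.5582.
φ₁ = arccos(0.5582) ≈ 56.1°.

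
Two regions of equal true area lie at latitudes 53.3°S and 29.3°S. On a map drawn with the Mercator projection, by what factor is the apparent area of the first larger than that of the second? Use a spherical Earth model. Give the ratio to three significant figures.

On Mercator, area is exaggerated by sec²φ = 1/cos²φ.
At 53.3°: sec²(53.3°) = 1/0.5976² = 2.800.
At 29.3°: sec²(29.3°) = 1/0.8721² = 1.315.
Ratio = 2.800/1.315 = cos²(29.3°)/cos²(53.3°) ≈ 2.13.

2.13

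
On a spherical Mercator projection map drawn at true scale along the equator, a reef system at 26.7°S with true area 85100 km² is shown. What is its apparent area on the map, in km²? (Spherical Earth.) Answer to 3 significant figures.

107000 km²

Mercator is conformal, so the point scale is isotropic: h = k = sec φ = 1/cos φ.
Areal scale = k² = sec²φ = 1/cos²(26.7°) = 1/0.8934² = 1.253.
Apparent area = 85100 × 1.253 ≈ 107000 km².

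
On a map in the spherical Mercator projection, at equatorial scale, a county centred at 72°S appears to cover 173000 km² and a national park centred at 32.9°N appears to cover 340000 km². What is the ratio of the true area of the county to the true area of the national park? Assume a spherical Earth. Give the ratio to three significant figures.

Since Mercator area scale is 1/cos²φ, the true area equals the apparent area multiplied by cos²φ.
True area of county: 173000 × cos²(72°) = 173000 × 0.09549 = 16520 km².
True area of national park: 340000 × cos²(32.9°) = 340000 × 0.7050 = 239700 km².
Ratio = 16520 / 239700 ≈ 0.0689.

0.0689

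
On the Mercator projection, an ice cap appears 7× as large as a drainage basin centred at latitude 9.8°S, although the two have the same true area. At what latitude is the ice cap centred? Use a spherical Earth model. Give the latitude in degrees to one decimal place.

Mercator areal scale is sec²φ, so apparent-area ratio = sec²φ₁ / sec²φ₂ = cos²φ₂ / cos²φ₁.
cos²φ₂ / cos²φ₁ = 7  ⇒  cos φ₁ = cos 9.8° / √7 = 0.9854/2.646 = 0.3724.
φ₁ = arccos(0.3724) ≈ 68.1°.

68.1°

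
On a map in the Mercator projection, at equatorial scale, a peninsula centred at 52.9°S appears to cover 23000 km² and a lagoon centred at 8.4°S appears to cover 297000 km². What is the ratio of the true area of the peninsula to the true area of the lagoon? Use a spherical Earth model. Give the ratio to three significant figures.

On Mercator the areal scale is sec²φ, so true area = apparent × cos²φ.
True area of peninsula: 23000 × cos²(52.9°) = 23000 × 0.3639 = 8369 km².
True area of lagoon: 297000 × cos²(8.4°) = 297000 × 0.9787 = 290700 km².
Ratio = 8369 / 290700 ≈ 0.0288.

0.0288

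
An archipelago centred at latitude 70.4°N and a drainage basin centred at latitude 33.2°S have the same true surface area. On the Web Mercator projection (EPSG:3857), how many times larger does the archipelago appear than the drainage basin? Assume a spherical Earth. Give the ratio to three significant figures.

6.22

Mercator areal scale is sec²φ.
At 70.4°: sec²(70.4°) = 1/0.3355² = 8.887.
At 33.2°: sec²(33.2°) = 1/0.8368² = 1.428.
Ratio = 8.887/1.428 = cos²(33.2°)/cos²(70.4°) ≈ 6.22.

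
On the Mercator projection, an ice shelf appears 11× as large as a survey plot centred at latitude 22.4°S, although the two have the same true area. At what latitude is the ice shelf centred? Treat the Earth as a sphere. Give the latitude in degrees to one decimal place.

73.8°

For equal true areas on Mercator, apparent areas scale as sec²φ, so the ratio is cos²φ₂ / cos²φ₁.
cos²φ₂ / cos²φ₁ = 11  ⇒  cos φ₁ = cos 22.4° / √11 = 0.9245/3.317 = 0.2788.
φ₁ = arccos(0.2788) ≈ 73.8°.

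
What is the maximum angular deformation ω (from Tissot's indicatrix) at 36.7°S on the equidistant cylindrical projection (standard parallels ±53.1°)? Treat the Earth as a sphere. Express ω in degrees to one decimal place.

16.5°

With standard parallel φ₀ = 53.1°, the equirectangular projection gives x = Rλ cos φ₀, y = Rφ, so h = 1 and k = cos 53.1° / cos φ.
At 36.7°: h = 1.000, k = 0.7489; principal scales a = 1.000, b = 0.7489.
sin(ω/2) = (a − b)/(a + b) = 0.2511/1.749 = 0.1436, so ω = 2 arcsin(0.1436) ≈ 16.5°.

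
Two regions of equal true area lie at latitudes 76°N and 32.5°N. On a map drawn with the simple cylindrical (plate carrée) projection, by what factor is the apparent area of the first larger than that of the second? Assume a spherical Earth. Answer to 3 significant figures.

Plate carrée maps x = Rλ, y = Rφ. The meridian scale is h = 1 and the parallel scale is k = 1/cos φ = sec φ.
Areal scale at 76°: h·k = 1.000 × 4.134 = 4.134.
Areal scale at 32.5°: h·k = 1.000 × 1.186 = 1.186.
Ratio = 4.134/1.186 ≈ 3.49.

3.49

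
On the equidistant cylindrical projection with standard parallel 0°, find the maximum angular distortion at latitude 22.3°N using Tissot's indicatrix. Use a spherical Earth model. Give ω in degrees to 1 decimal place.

4.5°

Plate carrée maps x = Rλ, y = Rφ. The meridian scale is h = 1 and the parallel scale is k = 1/cos φ = sec φ.
At 22.3°: h = 1.000, k = 1.081; principal scales a = 1.081, b = 1.000.
sin(ω/2) = (a − b)/(a + b) = 0.08084/2.081 = 0.03885, so ω = 2 arcsin(0.03885) ≈ 4.5°.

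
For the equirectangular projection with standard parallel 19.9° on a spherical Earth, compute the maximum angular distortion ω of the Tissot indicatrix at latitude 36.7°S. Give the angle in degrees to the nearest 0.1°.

9.1°

In the equirectangular projection with standard parallel φ₀ = 19.9° (x = Rλ cos φ₀, y = Rφ), meridians are true-scale (h = 1) and the parallel scale is k = cos φ₀ / cos φ.
At 36.7°: h = 1.000, k = 1.173; principal scales a = 1.173, b = 1.000.
sin(ω/2) = (a − b)/(a + b) = 0.1728/2.173 = 0.07951, so ω = 2 arcsin(0.07951) ≈ 9.1°.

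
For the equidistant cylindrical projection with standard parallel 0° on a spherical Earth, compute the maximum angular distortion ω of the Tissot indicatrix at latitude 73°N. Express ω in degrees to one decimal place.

66.4°

For the equirectangular projection with φ₀ = 0 (plate carrée), h = 1 along meridians and k = sec φ along parallels.
At 73°: h = 1.000, k = 3.420; principal scales a = 3.420, b = 1.000.
sin(ω/2) = (a − b)/(a + b) = 2.420/4.420 = 0.5475, so ω = 2 arcsin(0.5475) ≈ 66.4°.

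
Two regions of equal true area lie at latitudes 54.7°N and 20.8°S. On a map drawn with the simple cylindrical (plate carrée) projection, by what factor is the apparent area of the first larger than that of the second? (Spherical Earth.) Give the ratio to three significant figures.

1.62

In the plate carrée (x = Rλ, y = Rφ), meridians are true-scale (h = 1) and parallels are stretched by k = sec φ.
Areal scale at 54.7°: h·k = 1.000 × 1.731 = 1.731.
Areal scale at 20.8°: h·k = 1.000 × 1.070 = 1.070.
Ratio = 1.731/1.070 ≈ 1.62.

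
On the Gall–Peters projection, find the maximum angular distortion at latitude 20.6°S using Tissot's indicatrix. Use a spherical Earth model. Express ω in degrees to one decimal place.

31.7°

The Gall–Peters projection is cylindrical equal-area with φ₀ = 45°. Cylindrical equal-area (φ₀ = 45°): h = cos φ / cos 45° along meridians, k = cos 45° / cos φ along parallels; h·k = 1.
At 20.6°: h = 1.324, k = 0.7554; principal scales a = 1.324, b = 0.7554.
sin(ω/2) = (a − b)/(a + b) = 0.5684/2.079 = 0.2734, so ω = 2 arcsin(0.2734) ≈ 31.7°.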